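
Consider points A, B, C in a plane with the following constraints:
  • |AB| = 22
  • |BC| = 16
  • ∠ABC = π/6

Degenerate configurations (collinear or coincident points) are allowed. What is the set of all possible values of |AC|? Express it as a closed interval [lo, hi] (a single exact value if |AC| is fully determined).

|AB| ∈ {22}
|BC| ∈ {16}
|AC| ∈ {2·√(185 - 88·√(3))}

|AC| = 2·√(185 - 88·√(3))  (≈ 11.4157)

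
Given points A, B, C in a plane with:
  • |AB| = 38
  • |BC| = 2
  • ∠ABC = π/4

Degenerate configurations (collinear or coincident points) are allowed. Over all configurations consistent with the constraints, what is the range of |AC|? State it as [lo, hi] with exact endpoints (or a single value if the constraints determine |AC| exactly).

|AC| = 2·√(362 - 19·√(2))  (≈ 36.6131)

|AB| ∈ {38}
|BC| ∈ {2}
|AC| ∈ {2·√(362 - 19·√(2))}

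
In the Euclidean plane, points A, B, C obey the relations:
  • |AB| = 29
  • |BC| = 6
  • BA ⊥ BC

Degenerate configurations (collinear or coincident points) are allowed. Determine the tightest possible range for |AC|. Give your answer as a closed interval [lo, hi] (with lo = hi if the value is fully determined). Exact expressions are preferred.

|AC| = √(877)  (≈ 29.6142)

|AB| ∈ {29}
|BC| ∈ {6}
|AC| ∈ {√(877)}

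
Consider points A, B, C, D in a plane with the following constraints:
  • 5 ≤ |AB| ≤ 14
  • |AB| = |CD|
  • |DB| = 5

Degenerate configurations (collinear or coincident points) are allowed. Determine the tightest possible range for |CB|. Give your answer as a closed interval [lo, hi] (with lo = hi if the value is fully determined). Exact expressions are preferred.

|AB| ∈ [5, 14]
|BD| ∈ {5}
|CD| ∈ [5, 14]
|AD| ∈ [0, 19]
|BC| ∈ [0, 19]
|AC| ∈ [0, 33]

|CB| ∈ [0, 19]  (≈ [0.0000, 19.0000])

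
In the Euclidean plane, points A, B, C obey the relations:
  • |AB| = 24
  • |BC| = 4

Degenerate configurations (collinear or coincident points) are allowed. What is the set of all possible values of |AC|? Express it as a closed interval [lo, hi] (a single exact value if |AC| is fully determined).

|AB| ∈ {24}
|BC| ∈ {4}
|AC| ∈ [20, 28]

|AC| ∈ [20, 28]  (≈ [20.0000, 28.0000])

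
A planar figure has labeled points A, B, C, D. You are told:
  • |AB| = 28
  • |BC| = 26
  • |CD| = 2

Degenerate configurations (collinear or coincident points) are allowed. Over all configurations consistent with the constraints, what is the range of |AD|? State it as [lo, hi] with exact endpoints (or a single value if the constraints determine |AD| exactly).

|AB| ∈ {28}
|BC| ∈ {26}
|CD| ∈ {2}
|AC| ∈ [2, 54]
|BD| ∈ [24, 28]
|AD| ∈ [0, 56]

|AD| ∈ [0, 56]  (≈ [0.0000, 56.0000])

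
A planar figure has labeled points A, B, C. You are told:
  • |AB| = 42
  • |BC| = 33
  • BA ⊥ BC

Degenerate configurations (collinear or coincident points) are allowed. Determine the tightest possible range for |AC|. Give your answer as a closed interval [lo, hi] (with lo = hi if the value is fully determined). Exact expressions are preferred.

|AB| ∈ {42}
|BC| ∈ {33}
|AC| ∈ {3·√(317)}

|AC| = 3·√(317)  (≈ 53.4135)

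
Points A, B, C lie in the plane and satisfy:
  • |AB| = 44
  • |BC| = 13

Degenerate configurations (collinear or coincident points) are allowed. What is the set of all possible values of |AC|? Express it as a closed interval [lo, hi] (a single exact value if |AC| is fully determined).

|AC| ∈ [31, 57]  (≈ [31.0000, 57.0000])

|AB| ∈ {44}
|BC| ∈ {13}
|AC| ∈ [31, 57]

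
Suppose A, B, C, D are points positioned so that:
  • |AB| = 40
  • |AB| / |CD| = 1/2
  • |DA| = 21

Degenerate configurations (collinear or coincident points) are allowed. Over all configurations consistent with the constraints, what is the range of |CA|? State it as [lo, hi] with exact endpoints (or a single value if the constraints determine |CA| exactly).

|CA| ∈ [59, 101]  (≈ [59.0000, 101.0000])

|AB| ∈ {40}
|AD| ∈ {21}
|CD| ∈ {80}
|BD| ∈ [19, 61]
|AC| ∈ [59, 101]
|BC| ∈ [19, 141]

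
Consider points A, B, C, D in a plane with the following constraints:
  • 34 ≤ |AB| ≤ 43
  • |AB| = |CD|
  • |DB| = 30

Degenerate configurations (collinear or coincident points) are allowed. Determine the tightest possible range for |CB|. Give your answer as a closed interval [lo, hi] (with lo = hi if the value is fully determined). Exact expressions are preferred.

|CB| ∈ [4, 73]  (≈ [4.0000, 73.0000])

|AB| ∈ [34, 43]
|BD| ∈ {30}
|CD| ∈ [34, 43]
|AD| ∈ [4, 73]
|BC| ∈ [4, 73]
|AC| ∈ [0, 116]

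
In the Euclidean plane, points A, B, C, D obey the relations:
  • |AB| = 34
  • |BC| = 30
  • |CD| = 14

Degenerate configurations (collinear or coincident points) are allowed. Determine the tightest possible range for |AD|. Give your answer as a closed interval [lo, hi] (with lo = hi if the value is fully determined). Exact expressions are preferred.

|AB| ∈ {34}
|BC| ∈ {30}
|CD| ∈ {14}
|AC| ∈ [4, 64]
|BD| ∈ [16, 44]
|AD| ∈ [0, 78]

|AD| ∈ [0, 78]  (≈ [0.0000, 78.0000])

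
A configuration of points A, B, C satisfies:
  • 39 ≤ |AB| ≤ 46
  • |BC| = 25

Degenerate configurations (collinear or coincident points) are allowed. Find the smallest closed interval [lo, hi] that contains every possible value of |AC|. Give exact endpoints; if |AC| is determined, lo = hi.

|AC| ∈ [14, 71]  (≈ [14.0000, 71.0000])

|AB| ∈ [39, 46]
|BC| ∈ {25}
|AC| ∈ [14, 71]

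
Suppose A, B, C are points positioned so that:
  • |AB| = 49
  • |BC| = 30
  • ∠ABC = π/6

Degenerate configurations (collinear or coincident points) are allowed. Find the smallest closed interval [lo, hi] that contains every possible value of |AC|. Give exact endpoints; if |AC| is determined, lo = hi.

|AC| = √(3301 - 1470·√(3))  (≈ 27.4752)

|AB| ∈ {49}
|BC| ∈ {30}
|AC| ∈ {√(3301 - 1470·√(3))}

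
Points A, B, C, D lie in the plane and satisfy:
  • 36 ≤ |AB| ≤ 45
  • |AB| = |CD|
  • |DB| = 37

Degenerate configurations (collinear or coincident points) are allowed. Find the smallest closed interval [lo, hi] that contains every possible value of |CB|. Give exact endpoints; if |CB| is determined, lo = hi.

|CB| ∈ [0, 82]  (≈ [0.0000, 82.0000])

|AB| ∈ [36, 45]
|BD| ∈ {37}
|CD| ∈ [36, 45]
|AD| ∈ [0, 82]
|BC| ∈ [0, 82]
|AC| ∈ [0, 127]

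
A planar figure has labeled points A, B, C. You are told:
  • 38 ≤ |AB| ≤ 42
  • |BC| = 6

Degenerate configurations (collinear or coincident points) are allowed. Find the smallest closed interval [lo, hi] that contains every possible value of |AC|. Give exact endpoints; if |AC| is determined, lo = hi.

|AB| ∈ [38, 42]
|BC| ∈ {6}
|AC| ∈ [32, 48]

|AC| ∈ [32, 48]  (≈ [32.0000, 48.0000])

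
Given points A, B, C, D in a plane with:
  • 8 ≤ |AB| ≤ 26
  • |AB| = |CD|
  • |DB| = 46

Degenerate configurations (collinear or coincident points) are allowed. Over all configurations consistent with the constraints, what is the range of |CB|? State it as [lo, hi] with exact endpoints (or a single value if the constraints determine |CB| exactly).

|CB| ∈ [20, 72]  (≈ [20.0000, 72.0000])

|AB| ∈ [8, 26]
|BD| ∈ {46}
|CD| ∈ [8, 26]
|AD| ∈ [20, 72]
|BC| ∈ [20, 72]
|AC| ∈ [0, 98]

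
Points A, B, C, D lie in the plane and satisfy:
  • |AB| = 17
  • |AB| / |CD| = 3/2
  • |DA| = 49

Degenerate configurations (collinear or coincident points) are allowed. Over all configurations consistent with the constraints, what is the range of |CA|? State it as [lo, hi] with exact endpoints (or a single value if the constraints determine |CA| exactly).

|AB| ∈ {17}
|AD| ∈ {49}
|CD| ∈ {34/3}
|BD| ∈ [32, 66]
|AC| ∈ [113/3, 181/3]
|BC| ∈ [62/3, 232/3]

|CA| ∈ [113/3, 181/3]  (≈ [37.6667, 60.3333])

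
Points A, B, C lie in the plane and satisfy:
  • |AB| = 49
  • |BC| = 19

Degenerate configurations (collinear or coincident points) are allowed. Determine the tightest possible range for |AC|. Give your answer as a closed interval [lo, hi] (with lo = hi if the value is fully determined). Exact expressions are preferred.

|AB| ∈ {49}
|BC| ∈ {19}
|AC| ∈ [30, 68]

|AC| ∈ [30, 68]  (≈ [30.0000, 68.0000])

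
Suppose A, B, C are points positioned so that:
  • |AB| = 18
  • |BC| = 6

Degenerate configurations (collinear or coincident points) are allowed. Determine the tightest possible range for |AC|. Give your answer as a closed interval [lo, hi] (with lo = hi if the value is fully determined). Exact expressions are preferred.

|AC| ∈ [12, 24]  (≈ [12.0000, 24.0000])

|AB| ∈ {18}
|BC| ∈ {6}
|AC| ∈ [12, 24]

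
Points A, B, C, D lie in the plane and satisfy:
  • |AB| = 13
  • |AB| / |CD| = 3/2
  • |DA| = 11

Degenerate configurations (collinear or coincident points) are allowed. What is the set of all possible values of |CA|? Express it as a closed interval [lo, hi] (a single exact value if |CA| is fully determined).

|AB| ∈ {13}
|AD| ∈ {11}
|CD| ∈ {26/3}
|BD| ∈ [2, 24]
|AC| ∈ [7/3, 59/3]
|BC| ∈ [0, 98/3]

|CA| ∈ [7/3, 59/3]  (≈ [2.3333, 19.6667])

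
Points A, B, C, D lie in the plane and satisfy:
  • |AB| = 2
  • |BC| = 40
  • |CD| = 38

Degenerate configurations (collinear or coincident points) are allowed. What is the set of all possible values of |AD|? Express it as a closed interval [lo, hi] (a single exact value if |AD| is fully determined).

|AD| ∈ [0, 80]  (≈ [0.0000, 80.0000])

|AB| ∈ {2}
|BC| ∈ {40}
|CD| ∈ {38}
|AC| ∈ [38, 42]
|BD| ∈ [2, 78]
|AD| ∈ [0, 80]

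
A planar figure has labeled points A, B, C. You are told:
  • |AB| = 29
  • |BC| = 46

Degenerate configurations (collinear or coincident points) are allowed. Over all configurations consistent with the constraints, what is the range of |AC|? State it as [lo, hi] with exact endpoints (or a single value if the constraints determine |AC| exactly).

|AB| ∈ {29}
|BC| ∈ {46}
|AC| ∈ [17, 75]

|AC| ∈ [17, 75]  (≈ [17.0000, 75.0000])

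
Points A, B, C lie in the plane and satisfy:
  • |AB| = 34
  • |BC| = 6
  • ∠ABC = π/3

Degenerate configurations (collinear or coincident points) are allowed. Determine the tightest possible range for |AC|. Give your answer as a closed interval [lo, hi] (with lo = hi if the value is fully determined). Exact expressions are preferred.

|AC| = 2·√(247)  (≈ 31.4325)

|AB| ∈ {34}
|BC| ∈ {6}
|AC| ∈ {2·√(247)}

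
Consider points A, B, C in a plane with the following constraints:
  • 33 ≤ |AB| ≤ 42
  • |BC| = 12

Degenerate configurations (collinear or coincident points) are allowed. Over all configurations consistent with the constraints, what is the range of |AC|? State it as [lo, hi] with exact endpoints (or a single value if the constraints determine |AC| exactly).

|AC| ∈ [21, 54]  (≈ [21.0000, 54.0000])

|AB| ∈ [33, 42]
|BC| ∈ {12}
|AC| ∈ [21, 54]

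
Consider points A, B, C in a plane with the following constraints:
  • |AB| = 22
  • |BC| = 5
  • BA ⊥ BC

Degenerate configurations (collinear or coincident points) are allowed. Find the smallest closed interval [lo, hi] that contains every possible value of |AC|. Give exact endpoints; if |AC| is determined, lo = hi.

|AB| ∈ {22}
|BC| ∈ {5}
|AC| ∈ {√(509)}

|AC| = √(509)  (≈ 22.5610)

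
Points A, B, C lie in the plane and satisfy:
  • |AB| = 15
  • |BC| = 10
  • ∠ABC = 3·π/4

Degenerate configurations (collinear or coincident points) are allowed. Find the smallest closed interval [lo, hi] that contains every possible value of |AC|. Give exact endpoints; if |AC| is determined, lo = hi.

|AC| = 5·√(6·√(2) + 13)  (≈ 23.1761)

|AB| ∈ {15}
|BC| ∈ {10}
|AC| ∈ {5·√(6·√(2) + 13)}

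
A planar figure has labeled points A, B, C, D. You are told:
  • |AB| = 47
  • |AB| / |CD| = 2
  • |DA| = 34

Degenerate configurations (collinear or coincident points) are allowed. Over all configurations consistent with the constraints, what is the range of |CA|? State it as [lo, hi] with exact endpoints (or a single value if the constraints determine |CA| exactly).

|AB| ∈ {47}
|AD| ∈ {34}
|CD| ∈ {47/2}
|BD| ∈ [13, 81]
|AC| ∈ [21/2, 115/2]
|BC| ∈ [0, 209/2]

|CA| ∈ [21/2, 115/2]  (≈ [10.5000, 57.5000])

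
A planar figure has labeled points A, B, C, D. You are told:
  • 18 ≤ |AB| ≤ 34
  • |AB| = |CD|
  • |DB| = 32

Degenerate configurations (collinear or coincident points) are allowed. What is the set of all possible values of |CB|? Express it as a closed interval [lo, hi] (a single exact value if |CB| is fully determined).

|CB| ∈ [0, 66]  (≈ [0.0000, 66.0000])

|AB| ∈ [18, 34]
|BD| ∈ {32}
|CD| ∈ [18, 34]
|AD| ∈ [0, 66]
|BC| ∈ [0, 66]
|AC| ∈ [0, 100]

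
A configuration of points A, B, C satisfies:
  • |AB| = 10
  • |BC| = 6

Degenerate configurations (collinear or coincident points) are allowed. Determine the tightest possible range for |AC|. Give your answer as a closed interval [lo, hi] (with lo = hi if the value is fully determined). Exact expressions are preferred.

|AB| ∈ {10}
|BC| ∈ {6}
|AC| ∈ [4, 16]

|AC| ∈ [4, 16]  (≈ [4.0000, 16.0000])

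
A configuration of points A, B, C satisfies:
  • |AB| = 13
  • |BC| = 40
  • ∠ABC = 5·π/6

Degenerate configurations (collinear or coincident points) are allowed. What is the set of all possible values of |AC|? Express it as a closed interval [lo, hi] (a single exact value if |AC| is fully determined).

|AC| = √(520·√(3) + 1769)  (≈ 51.6688)

|AB| ∈ {13}
|BC| ∈ {40}
|AC| ∈ {√(520·√(3) + 1769)}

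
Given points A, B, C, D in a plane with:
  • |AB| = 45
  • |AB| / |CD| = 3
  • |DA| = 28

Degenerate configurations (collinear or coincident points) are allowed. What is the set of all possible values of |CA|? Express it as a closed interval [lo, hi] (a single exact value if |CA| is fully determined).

|AB| ∈ {45}
|AD| ∈ {28}
|CD| ∈ {15}
|BD| ∈ [17, 73]
|AC| ∈ [13, 43]
|BC| ∈ [2, 88]

|CA| ∈ [13, 43]  (≈ [13.0000, 43.0000])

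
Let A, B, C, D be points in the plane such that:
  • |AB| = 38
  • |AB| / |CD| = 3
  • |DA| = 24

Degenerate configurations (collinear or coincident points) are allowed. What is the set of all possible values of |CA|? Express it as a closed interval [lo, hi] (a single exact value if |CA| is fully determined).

|CA| ∈ [34/3, 110/3]  (≈ [11.3333, 36.6667])

|AB| ∈ {38}
|AD| ∈ {24}
|CD| ∈ {38/3}
|BD| ∈ [14, 62]
|AC| ∈ [34/3, 110/3]
|BC| ∈ [4/3, 224/3]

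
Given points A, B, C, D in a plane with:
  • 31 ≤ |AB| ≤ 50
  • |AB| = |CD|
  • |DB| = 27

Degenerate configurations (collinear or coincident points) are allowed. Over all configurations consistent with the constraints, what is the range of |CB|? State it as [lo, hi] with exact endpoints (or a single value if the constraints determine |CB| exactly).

|CB| ∈ [4, 77]  (≈ [4.0000, 77.0000])

|AB| ∈ [31, 50]
|BD| ∈ {27}
|CD| ∈ [31, 50]
|AD| ∈ [4, 77]
|BC| ∈ [4, 77]
|AC| ∈ [0, 127]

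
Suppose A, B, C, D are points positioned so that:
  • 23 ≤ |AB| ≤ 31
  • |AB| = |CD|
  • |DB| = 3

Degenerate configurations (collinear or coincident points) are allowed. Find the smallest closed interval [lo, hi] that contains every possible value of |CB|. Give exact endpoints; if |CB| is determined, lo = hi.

|CB| ∈ [20, 34]  (≈ [20.0000, 34.0000])

|AB| ∈ [23, 31]
|BD| ∈ {3}
|CD| ∈ [23, 31]
|AD| ∈ [20, 34]
|BC| ∈ [20, 34]
|AC| ∈ [0, 65]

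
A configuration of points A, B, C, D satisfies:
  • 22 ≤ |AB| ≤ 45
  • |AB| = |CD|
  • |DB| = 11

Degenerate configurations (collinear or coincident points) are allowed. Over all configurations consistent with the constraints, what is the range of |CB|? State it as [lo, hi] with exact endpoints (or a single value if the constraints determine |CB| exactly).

|AB| ∈ [22, 45]
|BD| ∈ {11}
|CD| ∈ [22, 45]
|AD| ∈ [11, 56]
|BC| ∈ [11, 56]
|AC| ∈ [0, 101]

|CB| ∈ [11, 56]  (≈ [11.0000, 56.0000])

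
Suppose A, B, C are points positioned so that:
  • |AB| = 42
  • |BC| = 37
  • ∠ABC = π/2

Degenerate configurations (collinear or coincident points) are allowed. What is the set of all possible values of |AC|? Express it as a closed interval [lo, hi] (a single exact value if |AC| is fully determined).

|AC| = √(3133)  (≈ 55.9732)

|AB| ∈ {42}
|BC| ∈ {37}
|AC| ∈ {√(3133)}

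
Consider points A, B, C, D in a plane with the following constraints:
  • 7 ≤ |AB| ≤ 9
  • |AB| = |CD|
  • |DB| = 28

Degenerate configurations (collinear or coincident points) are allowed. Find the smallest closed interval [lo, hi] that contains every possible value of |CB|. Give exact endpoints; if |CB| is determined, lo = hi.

|CB| ∈ [19, 37]  (≈ [19.0000, 37.0000])

|AB| ∈ [7, 9]
|BD| ∈ {28}
|CD| ∈ [7, 9]
|AD| ∈ [19, 37]
|BC| ∈ [19, 37]
|AC| ∈ [10, 46]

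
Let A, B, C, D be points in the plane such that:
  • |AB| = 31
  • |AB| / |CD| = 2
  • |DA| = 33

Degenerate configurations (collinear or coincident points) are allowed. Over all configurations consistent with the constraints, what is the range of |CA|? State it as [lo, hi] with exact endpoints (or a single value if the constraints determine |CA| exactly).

|CA| ∈ [35/2, 97/2]  (≈ [17.5000, 48.5000])

|AB| ∈ {31}
|AD| ∈ {33}
|CD| ∈ {31/2}
|BD| ∈ [2, 64]
|AC| ∈ [35/2, 97/2]
|BC| ∈ [0, 159/2]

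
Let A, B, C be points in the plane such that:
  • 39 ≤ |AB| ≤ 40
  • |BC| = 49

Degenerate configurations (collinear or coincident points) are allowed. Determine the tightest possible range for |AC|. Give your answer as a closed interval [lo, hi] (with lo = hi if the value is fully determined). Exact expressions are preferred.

|AB| ∈ [39, 40]
|BC| ∈ {49}
|AC| ∈ [9, 89]

|AC| ∈ [9, 89]  (≈ [9.0000, 89.0000])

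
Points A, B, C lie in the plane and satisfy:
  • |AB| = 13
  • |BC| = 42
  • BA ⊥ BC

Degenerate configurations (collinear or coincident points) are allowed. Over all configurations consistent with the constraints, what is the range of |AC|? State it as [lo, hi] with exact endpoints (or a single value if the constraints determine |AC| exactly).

|AC| = √(1933)  (≈ 43.9659)

|AB| ∈ {13}
|BC| ∈ {42}
|AC| ∈ {√(1933)}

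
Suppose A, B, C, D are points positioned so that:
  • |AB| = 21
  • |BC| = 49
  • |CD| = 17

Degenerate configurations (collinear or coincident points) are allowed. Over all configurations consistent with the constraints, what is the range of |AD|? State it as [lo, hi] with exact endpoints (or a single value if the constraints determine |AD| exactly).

|AB| ∈ {21}
|BC| ∈ {49}
|CD| ∈ {17}
|AC| ∈ [28, 70]
|BD| ∈ [32, 66]
|AD| ∈ [11, 87]

|AD| ∈ [11, 87]  (≈ [11.0000, 87.0000])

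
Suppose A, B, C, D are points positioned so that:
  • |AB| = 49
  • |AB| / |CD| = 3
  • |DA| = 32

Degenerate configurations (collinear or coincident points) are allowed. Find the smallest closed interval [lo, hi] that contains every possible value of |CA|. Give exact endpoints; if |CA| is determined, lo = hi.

|CA| ∈ [47/3, 145/3]  (≈ [15.6667, 48.3333])

|AB| ∈ {49}
|AD| ∈ {32}
|CD| ∈ {49/3}
|BD| ∈ [17, 81]
|AC| ∈ [47/3, 145/3]
|BC| ∈ [2/3, 292/3]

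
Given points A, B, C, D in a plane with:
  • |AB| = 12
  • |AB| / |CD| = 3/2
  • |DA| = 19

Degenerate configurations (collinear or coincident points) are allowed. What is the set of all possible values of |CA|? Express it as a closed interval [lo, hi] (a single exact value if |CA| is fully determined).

|AB| ∈ {12}
|AD| ∈ {19}
|CD| ∈ {8}
|BD| ∈ [7, 31]
|AC| ∈ [11, 27]
|BC| ∈ [0, 39]

|CA| ∈ [11, 27]  (≈ [11.0000, 27.0000])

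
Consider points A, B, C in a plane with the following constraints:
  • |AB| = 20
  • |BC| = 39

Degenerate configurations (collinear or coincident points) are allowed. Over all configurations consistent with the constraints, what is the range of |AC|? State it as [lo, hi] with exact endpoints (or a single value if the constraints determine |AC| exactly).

|AB| ∈ {20}
|BC| ∈ {39}
|AC| ∈ [19, 59]

|AC| ∈ [19, 59]  (≈ [19.0000, 59.0000])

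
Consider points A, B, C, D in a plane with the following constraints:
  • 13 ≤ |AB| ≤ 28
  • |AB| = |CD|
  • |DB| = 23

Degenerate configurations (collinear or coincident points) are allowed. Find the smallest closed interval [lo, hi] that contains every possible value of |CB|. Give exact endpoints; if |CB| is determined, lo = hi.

|CB| ∈ [0, 51]  (≈ [0.0000, 51.0000])

|AB| ∈ [13, 28]
|BD| ∈ {23}
|CD| ∈ [13, 28]
|AD| ∈ [0, 51]
|BC| ∈ [0, 51]
|AC| ∈ [0, 79]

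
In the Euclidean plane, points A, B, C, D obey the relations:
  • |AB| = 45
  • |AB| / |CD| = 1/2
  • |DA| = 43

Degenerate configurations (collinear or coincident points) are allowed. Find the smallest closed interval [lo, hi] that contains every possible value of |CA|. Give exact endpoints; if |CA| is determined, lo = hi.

|CA| ∈ [47, 133]  (≈ [47.0000, 133.0000])

|AB| ∈ {45}
|AD| ∈ {43}
|CD| ∈ {90}
|BD| ∈ [2, 88]
|AC| ∈ [47, 133]
|BC| ∈ [2, 178]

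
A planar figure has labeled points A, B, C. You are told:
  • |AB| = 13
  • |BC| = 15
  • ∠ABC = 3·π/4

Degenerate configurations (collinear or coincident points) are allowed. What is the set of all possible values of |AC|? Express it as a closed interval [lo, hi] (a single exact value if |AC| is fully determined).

|AC| = √(195·√(2) + 394)  (≈ 25.8799)

|AB| ∈ {13}
|BC| ∈ {15}
|AC| ∈ {√(195·√(2) + 394)}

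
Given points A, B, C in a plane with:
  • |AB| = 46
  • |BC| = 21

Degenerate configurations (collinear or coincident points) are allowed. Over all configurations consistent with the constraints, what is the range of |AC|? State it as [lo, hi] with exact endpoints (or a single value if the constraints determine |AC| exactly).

|AB| ∈ {46}
|BC| ∈ {21}
|AC| ∈ [25, 67]

|AC| ∈ [25, 67]  (≈ [25.0000, 67.0000])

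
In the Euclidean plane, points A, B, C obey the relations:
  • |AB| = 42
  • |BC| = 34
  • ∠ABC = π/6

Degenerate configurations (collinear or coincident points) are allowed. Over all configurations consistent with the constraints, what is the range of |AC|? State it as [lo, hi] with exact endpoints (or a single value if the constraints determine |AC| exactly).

|AB| ∈ {42}
|BC| ∈ {34}
|AC| ∈ {2·√(730 - 357·√(3))}

|AC| = 2·√(730 - 357·√(3))  (≈ 21.1337)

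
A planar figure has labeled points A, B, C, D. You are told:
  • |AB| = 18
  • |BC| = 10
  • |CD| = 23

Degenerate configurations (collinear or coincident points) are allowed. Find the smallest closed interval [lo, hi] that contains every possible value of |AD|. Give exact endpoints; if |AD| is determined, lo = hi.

|AD| ∈ [0, 51]  (≈ [0.0000, 51.0000])

|AB| ∈ {18}
|BC| ∈ {10}
|CD| ∈ {23}
|AC| ∈ [8, 28]
|BD| ∈ [13, 33]
|AD| ∈ [0, 51]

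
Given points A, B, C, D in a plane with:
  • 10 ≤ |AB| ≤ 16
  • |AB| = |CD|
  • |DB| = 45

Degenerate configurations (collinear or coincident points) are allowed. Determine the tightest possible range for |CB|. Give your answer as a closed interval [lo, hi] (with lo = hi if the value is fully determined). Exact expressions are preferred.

|AB| ∈ [10, 16]
|BD| ∈ {45}
|CD| ∈ [10, 16]
|AD| ∈ [29, 61]
|BC| ∈ [29, 61]
|AC| ∈ [13, 77]

|CB| ∈ [29, 61]  (≈ [29.0000, 61.0000])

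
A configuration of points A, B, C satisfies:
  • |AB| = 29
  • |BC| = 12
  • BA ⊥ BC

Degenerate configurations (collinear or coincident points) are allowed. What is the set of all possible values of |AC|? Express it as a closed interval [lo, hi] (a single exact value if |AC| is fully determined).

|AC| = √(985)  (≈ 31.3847)

|AB| ∈ {29}
|BC| ∈ {12}
|AC| ∈ {√(985)}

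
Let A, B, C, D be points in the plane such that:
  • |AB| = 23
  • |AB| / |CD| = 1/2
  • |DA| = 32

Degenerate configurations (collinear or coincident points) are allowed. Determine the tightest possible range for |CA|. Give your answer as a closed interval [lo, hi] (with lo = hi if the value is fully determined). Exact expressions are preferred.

|CA| ∈ [14, 78]  (≈ [14.0000, 78.0000])

|AB| ∈ {23}
|AD| ∈ {32}
|CD| ∈ {46}
|BD| ∈ [9, 55]
|AC| ∈ [14, 78]
|BC| ∈ [0, 101]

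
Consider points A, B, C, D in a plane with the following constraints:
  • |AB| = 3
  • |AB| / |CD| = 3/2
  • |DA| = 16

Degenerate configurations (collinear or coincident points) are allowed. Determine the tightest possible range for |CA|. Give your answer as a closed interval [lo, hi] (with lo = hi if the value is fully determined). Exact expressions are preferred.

|AB| ∈ {3}
|AD| ∈ {16}
|CD| ∈ {2}
|BD| ∈ [13, 19]
|AC| ∈ [14, 18]
|BC| ∈ [11, 21]

|CA| ∈ [14, 18]  (≈ [14.0000, 18.0000])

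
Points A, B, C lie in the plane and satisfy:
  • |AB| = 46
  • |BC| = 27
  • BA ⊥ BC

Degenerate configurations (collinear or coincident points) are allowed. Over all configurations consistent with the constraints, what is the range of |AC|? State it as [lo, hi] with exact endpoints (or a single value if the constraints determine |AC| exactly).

|AC| = √(2845)  (≈ 53.3385)

|AB| ∈ {46}
|BC| ∈ {27}
|AC| ∈ {√(2845)}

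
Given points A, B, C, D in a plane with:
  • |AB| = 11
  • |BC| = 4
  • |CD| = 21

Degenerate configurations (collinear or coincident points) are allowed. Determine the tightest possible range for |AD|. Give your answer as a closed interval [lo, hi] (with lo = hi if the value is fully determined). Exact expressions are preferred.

|AD| ∈ [6, 36]  (≈ [6.0000, 36.0000])

|AB| ∈ {11}
|BC| ∈ {4}
|CD| ∈ {21}
|AC| ∈ [7, 15]
|BD| ∈ [17, 25]
|AD| ∈ [6, 36]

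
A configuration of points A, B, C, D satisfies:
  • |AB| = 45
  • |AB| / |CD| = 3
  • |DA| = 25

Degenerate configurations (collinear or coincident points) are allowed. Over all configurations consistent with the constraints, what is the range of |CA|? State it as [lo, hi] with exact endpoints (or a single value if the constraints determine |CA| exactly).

|CA| ∈ [10, 40]  (≈ [10.0000, 40.0000])

|AB| ∈ {45}
|AD| ∈ {25}
|CD| ∈ {15}
|BD| ∈ [20, 70]
|AC| ∈ [10, 40]
|BC| ∈ [5, 85]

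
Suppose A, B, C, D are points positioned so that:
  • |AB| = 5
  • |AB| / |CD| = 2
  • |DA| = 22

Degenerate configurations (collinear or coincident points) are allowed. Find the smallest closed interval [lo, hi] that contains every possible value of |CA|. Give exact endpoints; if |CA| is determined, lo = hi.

|AB| ∈ {5}
|AD| ∈ {22}
|CD| ∈ {5/2}
|BD| ∈ [17, 27]
|AC| ∈ [39/2, 49/2]
|BC| ∈ [29/2, 59/2]

|CA| ∈ [39/2, 49/2]  (≈ [19.5000, 24.5000])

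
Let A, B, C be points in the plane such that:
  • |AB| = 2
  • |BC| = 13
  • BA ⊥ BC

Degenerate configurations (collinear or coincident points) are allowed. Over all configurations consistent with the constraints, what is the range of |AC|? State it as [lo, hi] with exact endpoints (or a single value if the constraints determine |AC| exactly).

|AC| = √(173)  (≈ 13.1529)

|AB| ∈ {2}
|BC| ∈ {13}
|AC| ∈ {√(173)}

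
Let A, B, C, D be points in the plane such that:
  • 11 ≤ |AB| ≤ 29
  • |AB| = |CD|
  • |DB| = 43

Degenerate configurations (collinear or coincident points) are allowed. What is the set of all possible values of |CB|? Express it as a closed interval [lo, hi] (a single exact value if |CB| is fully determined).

|AB| ∈ [11, 29]
|BD| ∈ {43}
|CD| ∈ [11, 29]
|AD| ∈ [14, 72]
|BC| ∈ [14, 72]
|AC| ∈ [0, 101]

|CB| ∈ [14, 72]  (≈ [14.0000, 72.0000])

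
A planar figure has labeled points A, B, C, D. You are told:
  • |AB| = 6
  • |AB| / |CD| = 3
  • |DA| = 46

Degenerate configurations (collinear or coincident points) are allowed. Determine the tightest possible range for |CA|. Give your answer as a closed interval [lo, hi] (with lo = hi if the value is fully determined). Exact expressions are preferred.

|CA| ∈ [44, 48]  (≈ [44.0000, 48.0000])

|AB| ∈ {6}
|AD| ∈ {46}
|CD| ∈ {2}
|BD| ∈ [40, 52]
|AC| ∈ [44, 48]
|BC| ∈ [38, 54]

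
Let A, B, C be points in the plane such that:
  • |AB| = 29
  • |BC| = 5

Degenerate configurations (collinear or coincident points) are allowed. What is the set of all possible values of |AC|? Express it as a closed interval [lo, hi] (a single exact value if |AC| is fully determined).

|AB| ∈ {29}
|BC| ∈ {5}
|AC| ∈ [24, 34]

|AC| ∈ [24, 34]  (≈ [24.0000, 34.0000])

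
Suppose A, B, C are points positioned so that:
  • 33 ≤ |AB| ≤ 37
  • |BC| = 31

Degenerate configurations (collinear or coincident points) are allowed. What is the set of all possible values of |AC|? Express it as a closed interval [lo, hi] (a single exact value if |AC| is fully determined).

|AB| ∈ [33, 37]
|BC| ∈ {31}
|AC| ∈ [2, 68]

|AC| ∈ [2, 68]  (≈ [2.0000, 68.0000])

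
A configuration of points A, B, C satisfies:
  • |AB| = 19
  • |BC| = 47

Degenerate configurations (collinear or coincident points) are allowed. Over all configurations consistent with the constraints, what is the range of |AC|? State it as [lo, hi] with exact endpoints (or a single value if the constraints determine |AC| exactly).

|AC| ∈ [28, 66]  (≈ [28.0000, 66.0000])

|AB| ∈ {19}
|BC| ∈ {47}
|AC| ∈ [28, 66]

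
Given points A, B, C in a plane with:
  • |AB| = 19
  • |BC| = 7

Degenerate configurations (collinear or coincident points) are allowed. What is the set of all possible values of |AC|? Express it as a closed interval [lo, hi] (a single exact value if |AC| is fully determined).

|AB| ∈ {19}
|BC| ∈ {7}
|AC| ∈ [12, 26]

|AC| ∈ [12, 26]  (≈ [12.0000, 26.0000])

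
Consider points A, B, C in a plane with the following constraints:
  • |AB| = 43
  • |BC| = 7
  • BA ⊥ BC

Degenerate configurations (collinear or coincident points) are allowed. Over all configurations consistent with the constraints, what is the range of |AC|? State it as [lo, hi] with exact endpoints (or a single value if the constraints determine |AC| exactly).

|AB| ∈ {43}
|BC| ∈ {7}
|AC| ∈ {√(1898)}

|AC| = √(1898)  (≈ 43.5660)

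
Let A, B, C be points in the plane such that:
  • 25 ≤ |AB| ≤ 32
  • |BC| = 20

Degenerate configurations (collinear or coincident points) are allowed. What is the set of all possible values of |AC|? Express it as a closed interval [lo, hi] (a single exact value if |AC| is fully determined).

|AB| ∈ [25, 32]
|BC| ∈ {20}
|AC| ∈ [5, 52]

|AC| ∈ [5, 52]  (≈ [5.0000, 52.0000])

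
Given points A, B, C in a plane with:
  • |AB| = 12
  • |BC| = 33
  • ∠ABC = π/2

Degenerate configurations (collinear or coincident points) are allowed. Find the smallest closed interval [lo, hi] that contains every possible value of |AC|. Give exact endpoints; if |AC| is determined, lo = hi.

|AB| ∈ {12}
|BC| ∈ {33}
|AC| ∈ {3·√(137)}

|AC| = 3·√(137)  (≈ 35.1141)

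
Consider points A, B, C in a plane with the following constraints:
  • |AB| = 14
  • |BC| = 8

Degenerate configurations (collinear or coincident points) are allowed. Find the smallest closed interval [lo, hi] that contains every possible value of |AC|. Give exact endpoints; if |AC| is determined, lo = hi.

|AB| ∈ {14}
|BC| ∈ {8}
|AC| ∈ [6, 22]

|AC| ∈ [6, 22]  (≈ [6.0000, 22.0000])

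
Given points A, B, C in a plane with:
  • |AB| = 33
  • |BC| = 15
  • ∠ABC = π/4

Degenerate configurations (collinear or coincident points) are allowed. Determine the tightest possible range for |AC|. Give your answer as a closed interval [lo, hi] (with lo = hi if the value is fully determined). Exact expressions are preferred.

|AC| = 3·√(146 - 55·√(2))  (≈ 24.7783)

|AB| ∈ {33}
|BC| ∈ {15}
|AC| ∈ {3·√(146 - 55·√(2))}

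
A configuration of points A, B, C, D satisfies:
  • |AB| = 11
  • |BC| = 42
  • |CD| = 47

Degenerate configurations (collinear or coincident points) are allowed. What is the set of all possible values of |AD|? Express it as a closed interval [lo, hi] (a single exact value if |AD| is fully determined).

|AB| ∈ {11}
|BC| ∈ {42}
|CD| ∈ {47}
|AC| ∈ [31, 53]
|BD| ∈ [5, 89]
|AD| ∈ [0, 100]

|AD| ∈ [0, 100]  (≈ [0.0000, 100.0000])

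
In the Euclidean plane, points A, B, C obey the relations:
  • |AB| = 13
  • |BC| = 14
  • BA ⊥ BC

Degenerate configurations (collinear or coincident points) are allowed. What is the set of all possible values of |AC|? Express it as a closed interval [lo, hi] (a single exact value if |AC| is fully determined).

|AB| ∈ {13}
|BC| ∈ {14}
|AC| ∈ {√(365)}

|AC| = √(365)  (≈ 19.1050)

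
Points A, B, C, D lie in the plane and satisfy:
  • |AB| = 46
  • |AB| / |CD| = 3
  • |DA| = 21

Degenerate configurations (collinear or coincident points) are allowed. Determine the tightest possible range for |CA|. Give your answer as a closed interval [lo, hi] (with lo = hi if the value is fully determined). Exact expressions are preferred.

|AB| ∈ {46}
|AD| ∈ {21}
|CD| ∈ {46/3}
|BD| ∈ [25, 67]
|AC| ∈ [17/3, 109/3]
|BC| ∈ [29/3, 247/3]

|CA| ∈ [17/3, 109/3]  (≈ [5.6667, 36.3333])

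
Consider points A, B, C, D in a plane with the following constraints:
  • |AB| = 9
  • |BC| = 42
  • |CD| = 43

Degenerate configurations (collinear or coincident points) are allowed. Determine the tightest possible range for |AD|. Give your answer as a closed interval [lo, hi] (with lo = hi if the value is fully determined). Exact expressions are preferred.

|AD| ∈ [0, 94]  (≈ [0.0000, 94.0000])

|AB| ∈ {9}
|BC| ∈ {42}
|CD| ∈ {43}
|AC| ∈ [33, 51]
|BD| ∈ [1, 85]
|AD| ∈ [0, 94]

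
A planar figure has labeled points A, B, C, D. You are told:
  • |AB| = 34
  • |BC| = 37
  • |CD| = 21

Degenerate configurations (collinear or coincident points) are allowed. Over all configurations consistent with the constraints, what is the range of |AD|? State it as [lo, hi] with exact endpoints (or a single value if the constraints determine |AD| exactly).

|AD| ∈ [0, 92]  (≈ [0.0000, 92.0000])

|AB| ∈ {34}
|BC| ∈ {37}
|CD| ∈ {21}
|AC| ∈ [3, 71]
|BD| ∈ [16, 58]
|AD| ∈ [0, 92]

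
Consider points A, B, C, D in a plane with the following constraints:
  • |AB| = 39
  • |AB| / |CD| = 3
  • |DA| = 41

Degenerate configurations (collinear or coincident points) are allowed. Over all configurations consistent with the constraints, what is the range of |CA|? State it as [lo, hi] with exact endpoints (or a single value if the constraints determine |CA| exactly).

|AB| ∈ {39}
|AD| ∈ {41}
|CD| ∈ {13}
|BD| ∈ [2, 80]
|AC| ∈ [28, 54]
|BC| ∈ [0, 93]

|CA| ∈ [28, 54]  (≈ [28.0000, 54.0000])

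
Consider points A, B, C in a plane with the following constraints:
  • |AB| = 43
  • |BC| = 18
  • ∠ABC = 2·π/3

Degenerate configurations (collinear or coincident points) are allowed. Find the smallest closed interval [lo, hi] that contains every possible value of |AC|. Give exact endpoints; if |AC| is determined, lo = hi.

|AC| = √(2947)  (≈ 54.2863)

|AB| ∈ {43}
|BC| ∈ {18}
|AC| ∈ {√(2947)}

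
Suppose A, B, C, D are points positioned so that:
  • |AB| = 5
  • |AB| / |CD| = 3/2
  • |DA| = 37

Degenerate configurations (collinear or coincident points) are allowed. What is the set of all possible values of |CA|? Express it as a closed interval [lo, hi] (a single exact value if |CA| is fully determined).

|CA| ∈ [101/3, 121/3]  (≈ [33.6667, 40.3333])

|AB| ∈ {5}
|AD| ∈ {37}
|CD| ∈ {10/3}
|BD| ∈ [32, 42]
|AC| ∈ [101/3, 121/3]
|BC| ∈ [86/3, 136/3]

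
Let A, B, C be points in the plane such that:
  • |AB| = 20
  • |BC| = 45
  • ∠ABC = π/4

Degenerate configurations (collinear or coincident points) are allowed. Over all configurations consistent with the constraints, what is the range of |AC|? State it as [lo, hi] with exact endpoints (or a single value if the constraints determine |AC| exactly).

|AB| ∈ {20}
|BC| ∈ {45}
|AC| ∈ {5·√(97 - 36·√(2))}

|AC| = 5·√(97 - 36·√(2))  (≈ 33.9442)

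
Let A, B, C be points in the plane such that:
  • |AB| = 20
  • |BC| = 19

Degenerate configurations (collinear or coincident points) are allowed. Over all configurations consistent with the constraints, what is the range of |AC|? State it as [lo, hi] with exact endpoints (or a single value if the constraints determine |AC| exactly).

|AB| ∈ {20}
|BC| ∈ {19}
|AC| ∈ [1, 39]

|AC| ∈ [1, 39]  (≈ [1.0000, 39.0000])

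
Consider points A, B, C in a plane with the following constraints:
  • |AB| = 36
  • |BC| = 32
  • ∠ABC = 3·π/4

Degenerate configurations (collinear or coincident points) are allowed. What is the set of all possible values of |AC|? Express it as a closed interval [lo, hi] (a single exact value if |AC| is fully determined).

|AB| ∈ {36}
|BC| ∈ {32}
|AC| ∈ {4·√(72·√(2) + 145)}

|AC| = 4·√(72·√(2) + 145)  (≈ 62.8425)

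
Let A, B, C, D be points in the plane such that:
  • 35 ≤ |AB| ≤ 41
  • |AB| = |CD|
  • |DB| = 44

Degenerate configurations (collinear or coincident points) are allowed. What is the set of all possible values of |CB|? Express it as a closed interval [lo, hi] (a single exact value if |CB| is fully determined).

|CB| ∈ [3, 85]  (≈ [3.0000, 85.0000])

|AB| ∈ [35, 41]
|BD| ∈ {44}
|CD| ∈ [35, 41]
|AD| ∈ [3, 85]
|BC| ∈ [3, 85]
|AC| ∈ [0, 126]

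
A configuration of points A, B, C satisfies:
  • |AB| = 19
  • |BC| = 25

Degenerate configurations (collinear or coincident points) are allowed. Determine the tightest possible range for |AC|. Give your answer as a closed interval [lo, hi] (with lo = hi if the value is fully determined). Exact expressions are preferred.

|AC| ∈ [6, 44]  (≈ [6.0000, 44.0000])

|AB| ∈ {19}
|BC| ∈ {25}
|AC| ∈ [6, 44]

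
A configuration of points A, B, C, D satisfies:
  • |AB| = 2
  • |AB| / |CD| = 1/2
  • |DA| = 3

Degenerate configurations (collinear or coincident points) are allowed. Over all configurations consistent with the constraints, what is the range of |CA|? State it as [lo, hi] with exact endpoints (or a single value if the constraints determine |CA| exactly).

|CA| ∈ [1, 7]  (≈ [1.0000, 7.0000])

|AB| ∈ {2}
|AD| ∈ {3}
|CD| ∈ {4}
|BD| ∈ [1, 5]
|AC| ∈ [1, 7]
|BC| ∈ [0, 9]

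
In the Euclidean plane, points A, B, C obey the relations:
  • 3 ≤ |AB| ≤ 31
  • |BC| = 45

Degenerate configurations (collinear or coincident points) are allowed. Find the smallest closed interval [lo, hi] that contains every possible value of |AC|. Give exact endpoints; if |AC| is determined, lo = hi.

|AC| ∈ [14, 76]  (≈ [14.0000, 76.0000])

|AB| ∈ [3, 31]
|BC| ∈ {45}
|AC| ∈ [14, 76]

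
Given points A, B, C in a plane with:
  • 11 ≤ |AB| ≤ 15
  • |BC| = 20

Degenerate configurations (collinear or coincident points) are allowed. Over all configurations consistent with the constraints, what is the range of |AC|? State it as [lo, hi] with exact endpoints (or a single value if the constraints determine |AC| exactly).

|AC| ∈ [5, 35]  (≈ [5.0000, 35.0000])

|AB| ∈ [11, 15]
|BC| ∈ {20}
|AC| ∈ [5, 35]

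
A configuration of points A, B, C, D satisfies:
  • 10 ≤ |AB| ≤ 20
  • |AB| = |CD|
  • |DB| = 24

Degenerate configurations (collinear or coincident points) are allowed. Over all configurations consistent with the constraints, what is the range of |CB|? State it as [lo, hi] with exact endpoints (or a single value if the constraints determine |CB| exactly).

|AB| ∈ [10, 20]
|BD| ∈ {24}
|CD| ∈ [10, 20]
|AD| ∈ [4, 44]
|BC| ∈ [4, 44]
|AC| ∈ [0, 64]

|CB| ∈ [4, 44]  (≈ [4.0000, 44.0000])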